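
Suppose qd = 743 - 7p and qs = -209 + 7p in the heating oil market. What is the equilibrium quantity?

q* = 267

Set qd = qs: 743 - 7p = -209 + 7p.
952 = 14p, so p* = 68.
q* = 743 − 7(68) = 267.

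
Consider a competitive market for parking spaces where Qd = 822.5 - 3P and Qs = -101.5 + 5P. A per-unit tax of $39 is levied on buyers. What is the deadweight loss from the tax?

Pre-tax equilibrium: P* = 115.5, Q* = 476.
Tax on buyers shifts demand to Qd = 822.5 − 3(P + 39) = 705.5 - 3P.
705.5 - 3P = -101.5 + 5P gives seller price Ps = 100.875; buyers pay Pb = 100.875 + 39 = 139.875.
New quantity: Q = 822.5 − 3(139.875) = 402.875.
DWL = ½ × 39 × (476 − 402.875) = 1425.9375.

Deadweight loss = 1425.9375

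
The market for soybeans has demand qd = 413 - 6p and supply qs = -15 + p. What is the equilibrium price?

p* = 428/7

Set qd = qs: 413 - 6p = -15 + p.
428 = 7p, so p* = 428/7.
q* = 413 − 6(428/7) = 323/7.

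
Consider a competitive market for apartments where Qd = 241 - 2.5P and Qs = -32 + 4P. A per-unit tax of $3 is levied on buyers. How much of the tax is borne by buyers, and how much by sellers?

Pre-tax equilibrium: P* = 42, Q* = 136.
Tax on buyers shifts demand to Qd = 241 − 2.5(P + 3) = 233.5 - 2.5P.
233.5 - 2.5P = -32 + 4P gives seller price Ps = 531/13; buyers pay Pb = 531/13 + 3 = 570/13.
New quantity: Q = 241 − 2.5(570/13) = 1708/13.
Buyer burden = 570/13 − 42 = 24/13; seller burden = 42 − 531/13 = 15/13.

Buyers bear 24/13, sellers bear 15/13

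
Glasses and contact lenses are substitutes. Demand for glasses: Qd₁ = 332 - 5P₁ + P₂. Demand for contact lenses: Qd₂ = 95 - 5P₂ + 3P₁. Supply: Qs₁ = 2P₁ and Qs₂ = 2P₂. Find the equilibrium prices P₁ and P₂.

P₁ = 2419/46, P₂ = 1661/46

Market 1: 332 - 5P₁ + P₂ = 2P₁ → 7P₁ - P₂ = 332.
Market 2: 7P₂ - 3P₁ = 95.
Eliminating P₂: 7×(1) + 1×(2) gives 46P₁ = 2419, so P₁ = 2419/46.
Back-substitute into (2): P₂ = (95 + 3×2419/46) / 7 = 1661/46.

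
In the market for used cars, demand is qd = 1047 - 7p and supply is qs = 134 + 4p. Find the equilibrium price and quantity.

Set qd = qs: 1047 - 7p = 134 + 4p.
913 = 11p, so p* = 83.
q* = 1047 − 7(83) = 466.

p* = 83, q* = 466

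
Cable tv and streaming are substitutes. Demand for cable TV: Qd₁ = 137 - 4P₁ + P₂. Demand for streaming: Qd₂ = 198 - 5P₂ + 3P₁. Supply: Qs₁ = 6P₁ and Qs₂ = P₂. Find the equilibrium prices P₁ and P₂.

P₁ = 340/19, P₂ = 797/19

Market 1: 137 - 4P₁ + P₂ = 6P₁ → 10P₁ - P₂ = 137.
Market 2: 6P₂ - 3P₁ = 198.
Eliminating P₂: 6×(1) + 1×(2) gives 57P₁ = 1020, so P₁ = 340/19.
Back-substitute into (2): P₂ = (198 + 3×340/19) / 6 = 797/19.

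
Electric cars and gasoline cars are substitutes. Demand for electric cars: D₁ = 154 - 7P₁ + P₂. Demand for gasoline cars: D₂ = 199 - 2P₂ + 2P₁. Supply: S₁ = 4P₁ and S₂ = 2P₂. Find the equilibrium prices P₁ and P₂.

Market 1: 154 - 7P₁ + P₂ = 4P₁ → 11P₁ - P₂ = 154.
Market 2: 4P₂ - 2P₁ = 199.
Eliminating P₂: 4×(1) + 1×(2) gives 42P₁ = 815, so P₁ = 815/42.
Back-substitute into (2): P₂ = (199 + 2×815/42) / 4 = 2497/42.

P₁ = 815/42, P₂ = 2497/42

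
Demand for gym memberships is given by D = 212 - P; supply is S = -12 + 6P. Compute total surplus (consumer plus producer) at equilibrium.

Equilibrium: 212 - P = -12 + 6P gives P* = 32, Q* = 180.
Demand choke price: P = 212; supply starts at P = 2.
CS = ½(212 − 32)(180) = 16200; PS = ½(32 − 2)(180) = 2700.

Total surplus = 18900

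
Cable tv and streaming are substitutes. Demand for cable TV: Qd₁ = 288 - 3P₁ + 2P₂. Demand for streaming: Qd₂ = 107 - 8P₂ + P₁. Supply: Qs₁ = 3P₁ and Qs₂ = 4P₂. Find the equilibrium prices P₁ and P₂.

Market 1: 288 - 3P₁ + 2P₂ = 3P₁ → 6P₁ - 2P₂ = 288.
Market 2: 12P₂ - P₁ = 107.
Eliminating P₂: 12×(1) + 2×(2) gives 70P₁ = 3670, so P₁ = 367/7.
Back-substitute into (2): P₂ = (107 + 1×367/7) / 12 = 93/7.

P₁ = 367/7, P₂ = 93/7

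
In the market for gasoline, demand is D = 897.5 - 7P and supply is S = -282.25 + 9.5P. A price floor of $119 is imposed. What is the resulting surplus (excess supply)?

Equilibrium price would be P* = 71.5, so the floor at 119 binds.
At P = 119: D = 64.5, S = 848.25.
Surplus = 848.25 − 64.5 = 783.75.

Surplus = 783.75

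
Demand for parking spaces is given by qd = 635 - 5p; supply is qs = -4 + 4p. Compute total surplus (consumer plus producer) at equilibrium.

Equilibrium: 635 - 5p = -4 + 4p gives p* = 71, q* = 280.
Demand choke price: p = 127; supply starts at p = 1.
CS = ½(127 − 71)(280) = 7840; PS = ½(71 − 1)(280) = 9800.

Total surplus = 17640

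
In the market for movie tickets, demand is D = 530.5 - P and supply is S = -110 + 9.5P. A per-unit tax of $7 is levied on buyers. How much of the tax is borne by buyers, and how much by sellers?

Pre-tax equilibrium: P* = 61, Q* = 469.5.
Tax on buyers shifts demand to D = 530.5 − 1(P + 7) = 523.5 - P.
523.5 - P = -110 + 9.5P gives seller price Ps = 181/3; buyers pay Pb = 181/3 + 7 = 202/3.
New quantity: Q = 530.5 − 1(202/3) = 2779/6.
Buyer burden = 202/3 − 61 = 19/3; seller burden = 61 − 181/3 = 2/3.

Buyers bear 19/3, sellers bear 2/3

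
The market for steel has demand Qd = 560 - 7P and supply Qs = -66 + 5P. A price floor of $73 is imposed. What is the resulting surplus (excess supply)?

Surplus = 250

Equilibrium price would be P* = 313/6, so the floor at 73 binds.
At P = 73: Qd = 49, Qs = 299.
Surplus = 299 − 49 = 250.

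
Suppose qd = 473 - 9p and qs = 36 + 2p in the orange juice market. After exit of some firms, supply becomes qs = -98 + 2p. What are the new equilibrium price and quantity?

Original equilibrium: p* = 437/11, q* = 1270/11.
New equilibrium: 473 - 9p = -98 + 2p, so 571 = 11p and p' = 571/11; q' = 473 − 9(571/11) = 64/11.

p' = 571/11, q' = 64/11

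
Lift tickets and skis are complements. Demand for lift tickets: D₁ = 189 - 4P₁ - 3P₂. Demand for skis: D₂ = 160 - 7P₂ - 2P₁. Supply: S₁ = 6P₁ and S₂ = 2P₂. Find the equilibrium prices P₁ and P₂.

Market 1: 189 - 4P₁ - 3P₂ = 6P₁ → 10P₁ + 3P₂ = 189.
Market 2: 9P₂ + 2P₁ = 160.
Eliminating P₂: 9×(1) − 3×(2) gives 84P₁ = 1221, so P₁ = 407/28.
Back-substitute into (2): P₂ = (160 − 2×407/28) / 9 = 611/42.

P₁ = 407/28, P₂ = 611/42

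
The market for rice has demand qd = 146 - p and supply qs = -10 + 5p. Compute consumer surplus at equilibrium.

Consumer surplus = 7200

Equilibrium: 146 - p = -10 + 5p gives p* = 26, q* = 120.
Demand choke price (qd = 0): p = 146.
CS = ½(146 − 26)(120) = 7200.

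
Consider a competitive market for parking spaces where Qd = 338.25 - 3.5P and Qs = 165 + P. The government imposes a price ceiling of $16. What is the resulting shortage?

Equilibrium price would be P* = 38.5, so the ceiling at 16 binds.
At P = 16: Qd = 338.25 − 3.5(16) = 282.25, Qs = 165 + 1(16) = 181.
Shortage = 282.25 − 181 = 101.25.

Shortage = 101.25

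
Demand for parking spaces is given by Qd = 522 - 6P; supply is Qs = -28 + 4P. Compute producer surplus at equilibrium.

Producer surplus = 4608

Equilibrium: 522 - 6P = -28 + 4P gives P* = 55, Q* = 192.
Supply starts at P = 7 (where Qs = 0).
PS = ½(55 − 7)(192) = 4608.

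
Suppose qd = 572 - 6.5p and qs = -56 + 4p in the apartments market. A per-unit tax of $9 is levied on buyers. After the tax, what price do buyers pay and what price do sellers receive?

Pre-tax equilibrium: p* = 1256/21, q* = 3848/21.
Tax on buyers shifts demand to qd = 572 − 6.5(p + 9) = 513.5 - 6.5p.
513.5 - 6.5p = -56 + 4p gives seller price ps = 1139/21; buyers pay pb = 1139/21 + 9 = 1328/21.
New quantity: q = 572 − 6.5(1328/21) = 3380/21.

Buyers pay 1328/21, sellers receive 1139/21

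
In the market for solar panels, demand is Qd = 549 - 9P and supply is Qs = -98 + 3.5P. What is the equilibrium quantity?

Set Qd = Qs: 549 - 9P = -98 + 3.5P.
647 = 12.5P, so P* = 51.76.
Q* = 549 − 9(51.76) = 83.16.

Q* = 83.16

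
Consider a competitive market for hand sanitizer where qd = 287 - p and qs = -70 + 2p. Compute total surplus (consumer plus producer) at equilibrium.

Equilibrium: 287 - p = -70 + 2p gives p* = 119, q* = 168.
Demand choke price: p = 287; supply starts at p = 35.
CS = ½(287 − 119)(168) = 14112; PS = ½(119 − 35)(168) = 7056.

Total surplus = 21168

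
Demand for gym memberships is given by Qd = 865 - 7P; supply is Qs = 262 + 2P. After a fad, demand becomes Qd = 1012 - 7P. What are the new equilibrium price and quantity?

Original equilibrium: P* = 67, Q* = 396.
New equilibrium: 1012 - 7P = 262 + 2P, so 750 = 9P and P' = 250/3; Q' = 1012 − 7(250/3) = 1286/3.

P' = 250/3, Q' = 1286/3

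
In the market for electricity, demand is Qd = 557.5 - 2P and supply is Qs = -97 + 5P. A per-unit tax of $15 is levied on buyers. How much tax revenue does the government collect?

Pre-tax equilibrium: P* = 93.5, Q* = 370.5.
Tax on buyers shifts demand to Qd = 557.5 − 2(P + 15) = 527.5 - 2P.
527.5 - 2P = -97 + 5P gives seller price Ps = 1249/14; buyers pay Pb = 1249/14 + 15 = 1459/14.
New quantity: Q = 557.5 − 2(1459/14) = 4887/14.
Revenue = 15 × 4887/14 = 73305/14.

Tax revenue = 73305/14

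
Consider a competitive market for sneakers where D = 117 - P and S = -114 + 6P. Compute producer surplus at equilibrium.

Producer surplus = 588

Equilibrium: 117 - P = -114 + 6P gives P* = 33, Q* = 84.
Supply starts at P = 19 (where S = 0).
PS = ½(33 − 19)(84) = 588.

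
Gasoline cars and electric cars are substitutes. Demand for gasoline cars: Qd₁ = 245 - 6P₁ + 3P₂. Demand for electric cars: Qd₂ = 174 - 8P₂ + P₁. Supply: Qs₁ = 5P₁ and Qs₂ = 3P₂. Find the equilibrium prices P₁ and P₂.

Market 1: 245 - 6P₁ + 3P₂ = 5P₁ → 11P₁ - 3P₂ = 245.
Market 2: 11P₂ - P₁ = 174.
Eliminating P₂: 11×(1) + 3×(2) gives 118P₁ = 3217, so P₁ = 3217/118.
Back-substitute into (2): P₂ = (174 + 1×3217/118) / 11 = 2159/118.

P₁ = 3217/118, P₂ = 2159/118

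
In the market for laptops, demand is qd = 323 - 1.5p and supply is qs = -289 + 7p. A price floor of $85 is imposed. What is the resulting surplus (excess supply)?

Surplus = 110.5

Equilibrium price would be p* = 72, so the floor at 85 binds.
At p = 85: qd = 195.5, qs = 306.
Surplus = 306 − 195.5 = 110.5.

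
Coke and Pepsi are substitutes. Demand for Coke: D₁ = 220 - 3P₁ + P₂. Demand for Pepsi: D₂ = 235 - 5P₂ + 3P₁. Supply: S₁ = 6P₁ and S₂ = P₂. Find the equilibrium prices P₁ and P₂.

Market 1: 220 - 3P₁ + P₂ = 6P₁ → 9P₁ - P₂ = 220.
Market 2: 6P₂ - 3P₁ = 235.
Eliminating P₂: 6×(1) + 1×(2) gives 51P₁ = 1555, so P₁ = 1555/51.
Back-substitute into (2): P₂ = (235 + 3×1555/51) / 6 = 925/17.

P₁ = 1555/51, P₂ = 925/17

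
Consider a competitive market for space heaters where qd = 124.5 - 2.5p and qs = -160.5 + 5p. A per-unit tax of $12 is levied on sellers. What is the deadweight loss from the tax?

Pre-tax equilibrium: p* = 38, q* = 29.5.
Tax on sellers shifts supply to qs = -160.5 + 5(p − 12) = -220.5 + 5p.
124.5 - 2.5p = -220.5 + 5p gives buyer price pb = 46; sellers receive ps = 46 − 12 = 34.
New quantity: q = 124.5 − 2.5(46) = 9.5.
DWL = ½ × 12 × (29.5 − 9.5) = 120.

Deadweight loss = 120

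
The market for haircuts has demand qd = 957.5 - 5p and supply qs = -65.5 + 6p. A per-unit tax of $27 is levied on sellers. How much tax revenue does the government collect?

Tax revenue = 248805/22

Pre-tax equilibrium: p* = 93, q* = 492.5.
Tax on sellers shifts supply to qs = -65.5 + 6(p − 27) = -227.5 + 6p.
957.5 - 5p = -227.5 + 6p gives buyer price pb = 1185/11; sellers receive ps = 1185/11 − 27 = 888/11.
New quantity: q = 957.5 − 5(1185/11) = 9215/22.
Revenue = 27 × 9215/22 = 248805/22.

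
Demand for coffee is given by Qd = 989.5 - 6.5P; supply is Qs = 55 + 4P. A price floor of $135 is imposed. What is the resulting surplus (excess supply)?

Equilibrium price would be P* = 89, so the floor at 135 binds.
At P = 135: Qd = 112, Qs = 595.
Surplus = 595 − 112 = 483.

Surplus = 483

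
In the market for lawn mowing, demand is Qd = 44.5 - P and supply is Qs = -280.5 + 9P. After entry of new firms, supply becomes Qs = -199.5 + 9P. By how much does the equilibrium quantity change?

ΔQ = 8.1

Original equilibrium: P* = 32.5, Q* = 12.
New equilibrium: 44.5 - P = -199.5 + 9P, so 244 = 10P and P' = 24.4; Q' = 44.5 − 1(24.4) = 20.1.
Change in quantity: 20.1 − 12 = 8.1.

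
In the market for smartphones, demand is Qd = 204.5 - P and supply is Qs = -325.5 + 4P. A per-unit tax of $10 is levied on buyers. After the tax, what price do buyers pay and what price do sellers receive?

Buyers pay $114, sellers receive $104

Pre-tax equilibrium: P* = 106, Q* = 98.5.
Tax on buyers shifts demand to Qd = 204.5 − 1(P + 10) = 194.5 - P.
194.5 - P = -325.5 + 4P gives seller price Ps = 104; buyers pay Pb = 104 + 10 = 114.
New quantity: Q = 204.5 − 1(114) = 90.5.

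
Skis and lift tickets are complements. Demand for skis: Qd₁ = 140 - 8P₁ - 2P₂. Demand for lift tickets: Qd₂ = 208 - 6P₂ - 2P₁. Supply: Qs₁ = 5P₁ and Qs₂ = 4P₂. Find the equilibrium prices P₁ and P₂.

Market 1: 140 - 8P₁ - 2P₂ = 5P₁ → 13P₁ + 2P₂ = 140.
Market 2: 10P₂ + 2P₁ = 208.
Eliminating P₂: 10×(1) − 2×(2) gives 126P₁ = 984, so P₁ = 164/21.
Back-substitute into (2): P₂ = (208 − 2×164/21) / 10 = 404/21.

P₁ = 164/21, P₂ = 404/21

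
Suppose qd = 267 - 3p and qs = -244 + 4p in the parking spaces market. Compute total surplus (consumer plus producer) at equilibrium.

Equilibrium: 267 - 3p = -244 + 4p gives p* = 73, q* = 48.
Demand choke price: p = 89; supply starts at p = 61.
CS = ½(89 − 73)(48) = 384; PS = ½(73 − 61)(48) = 288.

Total surplus = 672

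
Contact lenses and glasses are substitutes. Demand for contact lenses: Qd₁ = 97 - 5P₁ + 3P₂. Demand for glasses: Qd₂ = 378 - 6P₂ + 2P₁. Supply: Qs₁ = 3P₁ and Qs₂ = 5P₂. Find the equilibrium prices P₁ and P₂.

Market 1: 97 - 5P₁ + 3P₂ = 3P₁ → 8P₁ - 3P₂ = 97.
Market 2: 11P₂ - 2P₁ = 378.
Eliminating P₂: 11×(1) + 3×(2) gives 82P₁ = 2201, so P₁ = 2201/82.
Back-substitute into (2): P₂ = (378 + 2×2201/82) / 11 = 1609/41.

P₁ = 2201/82, P₂ = 1609/41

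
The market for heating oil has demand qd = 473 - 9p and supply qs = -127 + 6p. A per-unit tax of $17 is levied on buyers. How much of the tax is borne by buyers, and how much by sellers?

Buyers bear $6.8, sellers bear $10.2

Pre-tax equilibrium: p* = 40, q* = 113.
Tax on buyers shifts demand to qd = 473 − 9(p + 17) = 320 - 9p.
320 - 9p = -127 + 6p gives seller price ps = 29.8; buyers pay pb = 29.8 + 17 = 46.8.
New quantity: q = 473 − 9(46.8) = 51.8.
Buyer burden = 46.8 − 40 = 6.8; seller burden = 40 − 29.8 = 10.2.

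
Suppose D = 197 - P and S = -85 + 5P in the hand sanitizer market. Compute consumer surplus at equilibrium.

Equilibrium: 197 - P = -85 + 5P gives P* = 47, Q* = 150.
Demand choke price (D = 0): P = 197.
CS = ½(197 − 47)(150) = 11250.

Consumer surplus = 11250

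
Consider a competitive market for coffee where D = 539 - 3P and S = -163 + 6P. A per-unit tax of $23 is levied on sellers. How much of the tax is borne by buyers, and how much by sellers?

Buyers bear 46/3, sellers bear 23/3

Pre-tax equilibrium: P* = 78, Q* = 305.
Tax on sellers shifts supply to S = -163 + 6(P − 23) = -301 + 6P.
539 - 3P = -301 + 6P gives buyer price Pb = 280/3; sellers receive Ps = 280/3 − 23 = 211/3.
New quantity: Q = 539 − 3(280/3) = 259.
Buyer burden = 280/3 − 78 = 46/3; seller burden = 78 − 211/3 = 23/3.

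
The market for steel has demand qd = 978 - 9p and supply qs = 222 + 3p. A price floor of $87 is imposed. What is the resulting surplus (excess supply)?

Equilibrium price would be p* = 63, so the floor at 87 binds.
At p = 87: qd = 195, qs = 483.
Surplus = 483 − 195 = 288.

Surplus = 288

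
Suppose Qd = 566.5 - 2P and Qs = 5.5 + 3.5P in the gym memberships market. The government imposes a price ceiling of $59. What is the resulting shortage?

Equilibrium price would be P* = 102, so the ceiling at 59 binds.
At P = 59: Qd = 566.5 − 2(59) = 448.5, Qs = 5.5 + 3.5(59) = 212.
Shortage = 448.5 − 212 = 236.5.

Shortage = 236.5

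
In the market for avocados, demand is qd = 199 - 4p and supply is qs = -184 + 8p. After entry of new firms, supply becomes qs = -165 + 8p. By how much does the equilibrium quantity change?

Original equilibrium: p* = 383/12, q* = 214/3.
New equilibrium: 199 - 4p = -165 + 8p, so 364 = 12p and p' = 91/3; q' = 199 − 4(91/3) = 233/3.
Change in quantity: 233/3 − 214/3 = 19/3.

Δq = 19/3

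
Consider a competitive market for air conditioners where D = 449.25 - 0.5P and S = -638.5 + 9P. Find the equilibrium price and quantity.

P* = 114.5, Q* = 392

Set D = S: 449.25 - 0.5P = -638.5 + 9P.
1087.75 = 9.5P, so P* = 114.5.
Q* = 449.25 − 0.5(114.5) = 392.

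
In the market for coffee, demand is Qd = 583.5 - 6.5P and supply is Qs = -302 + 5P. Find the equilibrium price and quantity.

Set Qd = Qs: 583.5 - 6.5P = -302 + 5P.
885.5 = 11.5P, so P* = 77.
Q* = 583.5 − 6.5(77) = 83.

P* = 77, Q* = 83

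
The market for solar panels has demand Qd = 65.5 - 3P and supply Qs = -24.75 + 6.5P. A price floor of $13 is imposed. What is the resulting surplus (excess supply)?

Surplus = 33.25

Equilibrium price would be P* = 9.5, so the floor at 13 binds.
At P = 13: Qd = 26.5, Qs = 59.75.
Surplus = 59.75 − 26.5 = 33.25.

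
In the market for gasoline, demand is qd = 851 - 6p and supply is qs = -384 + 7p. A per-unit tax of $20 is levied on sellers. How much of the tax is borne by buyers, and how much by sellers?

Pre-tax equilibrium: p* = 95, q* = 281.
Tax on sellers shifts supply to qs = -384 + 7(p − 20) = -524 + 7p.
851 - 6p = -524 + 7p gives buyer price pb = 1375/13; sellers receive ps = 1375/13 − 20 = 1115/13.
New quantity: q = 851 − 6(1375/13) = 2813/13.
Buyer burden = 1375/13 − 95 = 140/13; seller burden = 95 − 1115/13 = 120/13.

Buyers bear 140/13, sellers bear 120/13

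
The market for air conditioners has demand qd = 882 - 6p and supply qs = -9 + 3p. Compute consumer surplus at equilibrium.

Consumer surplus = 6912

Equilibrium: 882 - 6p = -9 + 3p gives p* = 99, q* = 288.
Demand choke price (qd = 0): p = 147.
CS = ½(147 − 99)(288) = 6912.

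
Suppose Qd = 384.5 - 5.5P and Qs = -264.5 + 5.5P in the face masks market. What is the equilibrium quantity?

Q* = 60

Set Qd = Qs: 384.5 - 5.5P = -264.5 + 5.5P.
649 = 11P, so P* = 59.
Q* = 384.5 − 5.5(59) = 60.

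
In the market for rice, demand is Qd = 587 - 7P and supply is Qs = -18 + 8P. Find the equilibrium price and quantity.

P* = 121/3, Q* = 914/3

Set Qd = Qs: 587 - 7P = -18 + 8P.
605 = 15P, so P* = 121/3.
Q* = 587 − 7(121/3) = 914/3.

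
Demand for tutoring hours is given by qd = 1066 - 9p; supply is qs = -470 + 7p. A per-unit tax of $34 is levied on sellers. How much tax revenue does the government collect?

Pre-tax equilibrium: p* = 96, q* = 202.
Tax on sellers shifts supply to qs = -470 + 7(p − 34) = -708 + 7p.
1066 - 9p = -708 + 7p gives buyer price pb = 110.875; sellers receive ps = 110.875 − 34 = 76.875.
New quantity: q = 1066 − 9(110.875) = 68.125.
Revenue = 34 × 68.125 = 2316.25.

Tax revenue = 2316.25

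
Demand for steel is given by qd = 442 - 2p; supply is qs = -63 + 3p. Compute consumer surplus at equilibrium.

Equilibrium: 442 - 2p = -63 + 3p gives p* = 101, q* = 240.
Demand choke price (qd = 0): p = 221.
CS = ½(221 − 101)(240) = 14400.

Consumer surplus = 14400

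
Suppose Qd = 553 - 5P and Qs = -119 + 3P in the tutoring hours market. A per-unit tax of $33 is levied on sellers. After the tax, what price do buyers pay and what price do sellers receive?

Buyers pay $96.375, sellers receive $63.375

Pre-tax equilibrium: P* = 84, Q* = 133.
Tax on sellers shifts supply to Qs = -119 + 3(P − 33) = -218 + 3P.
553 - 5P = -218 + 3P gives buyer price Pb = 96.375; sellers receive Ps = 96.375 − 33 = 63.375.
New quantity: Q = 553 − 5(96.375) = 71.125.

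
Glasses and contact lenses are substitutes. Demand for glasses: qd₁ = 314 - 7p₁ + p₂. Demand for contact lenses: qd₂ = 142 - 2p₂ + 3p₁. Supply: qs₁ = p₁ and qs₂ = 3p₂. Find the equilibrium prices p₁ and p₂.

p₁ = 1712/37, p₂ = 2078/37

Market 1: 314 - 7p₁ + p₂ = p₁ → 8p₁ - p₂ = 314.
Market 2: 5p₂ - 3p₁ = 142.
Eliminating p₂: 5×(1) + 1×(2) gives 37p₁ = 1712, so p₁ = 1712/37.
Back-substitute into (2): p₂ = (142 + 3×1712/37) / 5 = 2078/37.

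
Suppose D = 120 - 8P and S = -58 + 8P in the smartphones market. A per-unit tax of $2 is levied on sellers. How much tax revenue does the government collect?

Pre-tax equilibrium: P* = 11.125, Q* = 31.
Tax on sellers shifts supply to S = -58 + 8(P − 2) = -74 + 8P.
120 - 8P = -74 + 8P gives buyer price Pb = 12.125; sellers receive Ps = 12.125 − 2 = 10.125.
New quantity: Q = 120 − 8(12.125) = 23.
Revenue = 2 × 23 = 46.

Tax revenue = 46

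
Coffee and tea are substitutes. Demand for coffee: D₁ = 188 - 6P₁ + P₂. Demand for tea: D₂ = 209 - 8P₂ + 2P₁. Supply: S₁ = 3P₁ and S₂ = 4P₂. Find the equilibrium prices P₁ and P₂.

P₁ = 2465/106, P₂ = 2257/106

Market 1: 188 - 6P₁ + P₂ = 3P₁ → 9P₁ - P₂ = 188.
Market 2: 12P₂ - 2P₁ = 209.
Eliminating P₂: 12×(1) + 1×(2) gives 106P₁ = 2465, so P₁ = 2465/106.
Back-substitute into (2): P₂ = (209 + 2×2465/106) / 12 = 2257/106.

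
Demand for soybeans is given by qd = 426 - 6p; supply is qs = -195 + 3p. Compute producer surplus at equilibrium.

Producer surplus = 24

Equilibrium: 426 - 6p = -195 + 3p gives p* = 69, q* = 12.
Supply starts at p = 65 (where qs = 0).
PS = ½(69 − 65)(12) = 24.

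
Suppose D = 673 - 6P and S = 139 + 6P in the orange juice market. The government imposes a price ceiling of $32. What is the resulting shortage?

Equilibrium price would be P* = 44.5, so the ceiling at 32 binds.
At P = 32: D = 673 − 6(32) = 481, S = 139 + 6(32) = 331.
Shortage = 481 − 331 = 150.

Shortage = 150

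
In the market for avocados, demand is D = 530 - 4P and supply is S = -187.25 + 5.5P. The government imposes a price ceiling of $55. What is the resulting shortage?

Shortage = 194.75

Equilibrium price would be P* = 75.5, so the ceiling at 55 binds.
At P = 55: D = 530 − 4(55) = 310, S = -187.25 + 5.5(55) = 115.25.
Shortage = 310 − 115.25 = 194.75.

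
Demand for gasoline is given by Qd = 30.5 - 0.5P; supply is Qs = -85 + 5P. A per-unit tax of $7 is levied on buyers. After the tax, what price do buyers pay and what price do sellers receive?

Pre-tax equilibrium: P* = 21, Q* = 20.
Tax on buyers shifts demand to Qd = 30.5 − 0.5(P + 7) = 27 - 0.5P.
27 - 0.5P = -85 + 5P gives seller price Ps = 224/11; buyers pay Pb = 224/11 + 7 = 301/11.
New quantity: Q = 30.5 − 0.5(301/11) = 185/11.

Buyers pay 301/11, sellers receive 224/11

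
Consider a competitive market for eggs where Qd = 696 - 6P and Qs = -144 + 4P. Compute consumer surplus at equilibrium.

Consumer surplus = 3072

Equilibrium: 696 - 6P = -144 + 4P gives P* = 84, Q* = 192.
Demand choke price (Qd = 0): P = 116.
CS = ½(116 − 84)(192) = 3072.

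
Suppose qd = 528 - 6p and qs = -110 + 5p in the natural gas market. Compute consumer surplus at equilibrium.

Consumer surplus = 2700

Equilibrium: 528 - 6p = -110 + 5p gives p* = 58, q* = 180.
Demand choke price (qd = 0): p = 88.
CS = ½(88 − 58)(180) = 2700.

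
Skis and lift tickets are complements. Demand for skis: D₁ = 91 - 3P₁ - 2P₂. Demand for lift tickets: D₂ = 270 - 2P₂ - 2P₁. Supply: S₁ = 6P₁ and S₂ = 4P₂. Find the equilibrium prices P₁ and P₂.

P₁ = 0.12, P₂ = 44.96

Market 1: 91 - 3P₁ - 2P₂ = 6P₁ → 9P₁ + 2P₂ = 91.
Market 2: 6P₂ + 2P₁ = 270.
Eliminating P₂: 6×(1) − 2×(2) gives 50P₁ = 6, so P₁ = 0.12.
Back-substitute into (2): P₂ = (270 − 2×0.12) / 6 = 44.96.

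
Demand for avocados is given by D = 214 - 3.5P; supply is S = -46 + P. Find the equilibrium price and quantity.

Set D = S: 214 - 3.5P = -46 + P.
260 = 4.5P, so P* = 520/9.
Q* = 214 − 3.5(520/9) = 106/9.

P* = 520/9, Q* = 106/9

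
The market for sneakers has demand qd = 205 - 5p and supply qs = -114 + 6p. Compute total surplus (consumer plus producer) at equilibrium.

Equilibrium: 205 - 5p = -114 + 6p gives p* = 29, q* = 60.
Demand choke price: p = 41; supply starts at p = 19.
CS = ½(41 − 29)(60) = 360; PS = ½(29 − 19)(60) = 300.

Total surplus = 660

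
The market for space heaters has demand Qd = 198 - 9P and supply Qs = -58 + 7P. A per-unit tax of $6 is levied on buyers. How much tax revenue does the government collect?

Tax revenue = 182.25

Pre-tax equilibrium: P* = 16, Q* = 54.
Tax on buyers shifts demand to Qd = 198 − 9(P + 6) = 144 - 9P.
144 - 9P = -58 + 7P gives seller price Ps = 12.625; buyers pay Pb = 12.625 + 6 = 18.625.
New quantity: Q = 198 − 9(18.625) = 30.375.
Revenue = 6 × 30.375 = 182.25.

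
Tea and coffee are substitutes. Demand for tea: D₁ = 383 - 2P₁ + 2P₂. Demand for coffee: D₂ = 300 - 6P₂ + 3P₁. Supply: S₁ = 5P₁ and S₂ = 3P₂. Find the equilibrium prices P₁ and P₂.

Market 1: 383 - 2P₁ + 2P₂ = 5P₁ → 7P₁ - 2P₂ = 383.
Market 2: 9P₂ - 3P₁ = 300.
Eliminating P₂: 9×(1) + 2×(2) gives 57P₁ = 4047, so P₁ = 71.
Back-substitute into (2): P₂ = (300 + 3×71) / 9 = 57.

P₁ = 71, P₂ = 57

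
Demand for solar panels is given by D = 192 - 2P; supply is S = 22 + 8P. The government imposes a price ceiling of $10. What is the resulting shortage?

Equilibrium price would be P* = 17, so the ceiling at 10 binds.
At P = 10: D = 192 − 2(10) = 172, S = 22 + 8(10) = 102.
Shortage = 172 − 102 = 70.

Shortage = 70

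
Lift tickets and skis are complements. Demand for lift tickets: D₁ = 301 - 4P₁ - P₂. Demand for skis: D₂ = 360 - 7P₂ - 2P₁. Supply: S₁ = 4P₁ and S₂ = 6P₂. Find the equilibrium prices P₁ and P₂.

P₁ = 209/6, P₂ = 67/3

Market 1: 301 - 4P₁ - P₂ = 4P₁ → 8P₁ + P₂ = 301.
Market 2: 13P₂ + 2P₁ = 360.
Eliminating P₂: 13×(1) − 1×(2) gives 102P₁ = 3553, so P₁ = 209/6.
Back-substitute into (2): P₂ = (360 − 2×209/6) / 13 = 67/3.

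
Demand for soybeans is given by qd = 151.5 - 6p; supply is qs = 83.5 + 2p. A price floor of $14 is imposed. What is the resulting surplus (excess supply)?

Surplus = 44

Equilibrium price would be p* = 8.5, so the floor at 14 binds.
At p = 14: qd = 67.5, qs = 111.5.
Surplus = 111.5 − 67.5 = 44.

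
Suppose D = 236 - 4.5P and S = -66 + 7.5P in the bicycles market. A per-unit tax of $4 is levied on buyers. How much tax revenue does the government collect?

Tax revenue = 446

Pre-tax equilibrium: P* = 151/6, Q* = 122.75.
Tax on buyers shifts demand to D = 236 − 4.5(P + 4) = 218 - 4.5P.
218 - 4.5P = -66 + 7.5P gives seller price Ps = 71/3; buyers pay Pb = 71/3 + 4 = 83/3.
New quantity: Q = 236 − 4.5(83/3) = 111.5.
Revenue = 4 × 111.5 = 446.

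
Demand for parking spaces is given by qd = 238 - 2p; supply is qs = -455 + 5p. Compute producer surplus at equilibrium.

Equilibrium: 238 - 2p = -455 + 5p gives p* = 99, q* = 40.
Supply starts at p = 91 (where qs = 0).
PS = ½(99 − 91)(40) = 160.

Producer surplus = 160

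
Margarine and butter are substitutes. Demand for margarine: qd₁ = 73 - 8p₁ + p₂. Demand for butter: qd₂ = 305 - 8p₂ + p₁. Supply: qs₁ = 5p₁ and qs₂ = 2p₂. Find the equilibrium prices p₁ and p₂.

p₁ = 345/43, p₂ = 1346/43

Market 1: 73 - 8p₁ + p₂ = 5p₁ → 13p₁ - p₂ = 73.
Market 2: 10p₂ - p₁ = 305.
Eliminating p₂: 10×(1) + 1×(2) gives 129p₁ = 1035, so p₁ = 345/43.
Back-substitute into (2): p₂ = (305 + 1×345/43) / 10 = 1346/43.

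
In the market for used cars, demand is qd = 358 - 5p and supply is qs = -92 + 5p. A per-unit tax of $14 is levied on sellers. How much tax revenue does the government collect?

Pre-tax equilibrium: p* = 45, q* = 133.
Tax on sellers shifts supply to qs = -92 + 5(p − 14) = -162 + 5p.
358 - 5p = -162 + 5p gives buyer price pb = 52; sellers receive ps = 52 − 14 = 38.
New quantity: q = 358 − 5(52) = 98.
Revenue = 14 × 98 = 1372.

Tax revenue = 1372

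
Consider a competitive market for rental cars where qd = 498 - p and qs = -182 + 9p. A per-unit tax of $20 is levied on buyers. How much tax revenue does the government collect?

Tax revenue = 8240

Pre-tax equilibrium: p* = 68, q* = 430.
Tax on buyers shifts demand to qd = 498 − 1(p + 20) = 478 - p.
478 - p = -182 + 9p gives seller price ps = 66; buyers pay pb = 66 + 20 = 86.
New quantity: q = 498 − 1(86) = 412.
Revenue = 20 × 412 = 8240.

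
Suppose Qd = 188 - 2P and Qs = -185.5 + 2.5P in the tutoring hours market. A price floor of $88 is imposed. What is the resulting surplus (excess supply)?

Equilibrium price would be P* = 83, so the floor at 88 binds.
At P = 88: Qd = 12, Qs = 34.5.
Surplus = 34.5 − 12 = 22.5.

Surplus = 22.5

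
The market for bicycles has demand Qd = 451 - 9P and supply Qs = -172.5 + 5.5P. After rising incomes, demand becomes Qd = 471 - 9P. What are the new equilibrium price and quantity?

Original equilibrium: P* = 43, Q* = 64.
New equilibrium: 471 - 9P = -172.5 + 5.5P, so 643.5 = 14.5P and P' = 1287/29; Q' = 471 − 9(1287/29) = 2076/29.

P' = 1287/29, Q' = 2076/29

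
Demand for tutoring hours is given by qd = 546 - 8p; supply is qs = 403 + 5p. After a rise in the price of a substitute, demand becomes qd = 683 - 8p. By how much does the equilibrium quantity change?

Δq = 685/13

Original equilibrium: p* = 11, q* = 458.
New equilibrium: 683 - 8p = 403 + 5p, so 280 = 13p and p' = 280/13; q' = 683 − 8(280/13) = 6639/13.
Change in quantity: 6639/13 − 458 = 685/13.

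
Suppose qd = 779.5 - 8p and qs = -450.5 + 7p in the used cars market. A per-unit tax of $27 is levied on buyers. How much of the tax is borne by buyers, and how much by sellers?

Buyers bear $12.6, sellers bear $14.4

Pre-tax equilibrium: p* = 82, q* = 123.5.
Tax on buyers shifts demand to qd = 779.5 − 8(p + 27) = 563.5 - 8p.
563.5 - 8p = -450.5 + 7p gives seller price ps = 67.6; buyers pay pb = 67.6 + 27 = 94.6.
New quantity: q = 779.5 − 8(94.6) = 22.7.
Buyer burden = 94.6 − 82 = 12.6; seller burden = 82 − 67.6 = 14.4.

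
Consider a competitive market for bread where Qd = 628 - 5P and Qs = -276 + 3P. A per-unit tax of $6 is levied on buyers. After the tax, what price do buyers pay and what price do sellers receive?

Buyers pay $115.25, sellers receive $109.25

Pre-tax equilibrium: P* = 113, Q* = 63.
Tax on buyers shifts demand to Qd = 628 − 5(P + 6) = 598 - 5P.
598 - 5P = -276 + 3P gives seller price Ps = 109.25; buyers pay Pb = 109.25 + 6 = 115.25.
New quantity: Q = 628 − 5(115.25) = 51.75.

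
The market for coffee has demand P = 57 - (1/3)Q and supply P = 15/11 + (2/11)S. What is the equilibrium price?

P* = 21

Set the two price expressions equal: 57 - (1/3)Q = 15/11 + (2/11)Q.
612/11 = (17/33)Q, so Q* = 108.
P* = 57 − (1/3)(108) = 21.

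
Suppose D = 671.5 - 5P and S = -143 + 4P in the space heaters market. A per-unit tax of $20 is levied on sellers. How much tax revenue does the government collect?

Tax revenue = 31420/9

Pre-tax equilibrium: P* = 90.5, Q* = 219.
Tax on sellers shifts supply to S = -143 + 4(P − 20) = -223 + 4P.
671.5 - 5P = -223 + 4P gives buyer price Pb = 1789/18; sellers receive Ps = 1789/18 − 20 = 1429/18.
New quantity: Q = 671.5 − 5(1789/18) = 1571/9.
Revenue = 20 × 1571/9 = 31420/9.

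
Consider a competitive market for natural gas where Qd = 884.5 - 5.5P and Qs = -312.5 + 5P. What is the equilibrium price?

Set Qd = Qs: 884.5 - 5.5P = -312.5 + 5P.
1197 = 10.5P, so P* = 114.
Q* = 884.5 − 5.5(114) = 257.5.

P* = 114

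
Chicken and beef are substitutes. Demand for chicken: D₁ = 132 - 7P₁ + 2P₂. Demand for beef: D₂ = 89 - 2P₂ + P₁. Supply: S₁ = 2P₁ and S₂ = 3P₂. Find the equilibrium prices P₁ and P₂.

Market 1: 132 - 7P₁ + 2P₂ = 2P₁ → 9P₁ - 2P₂ = 132.
Market 2: 5P₂ - P₁ = 89.
Eliminating P₂: 5×(1) + 2×(2) gives 43P₁ = 838, so P₁ = 838/43.
Back-substitute into (2): P₂ = (89 + 1×838/43) / 5 = 933/43.

P₁ = 838/43, P₂ = 933/43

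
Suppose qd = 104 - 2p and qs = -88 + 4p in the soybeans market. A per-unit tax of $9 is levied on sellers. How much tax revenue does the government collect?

Tax revenue = 252

Pre-tax equilibrium: p* = 32, q* = 40.
Tax on sellers shifts supply to qs = -88 + 4(p − 9) = -124 + 4p.
104 - 2p = -124 + 4p gives buyer price pb = 38; sellers receive ps = 38 − 9 = 29.
New quantity: q = 104 − 2(38) = 28.
Revenue = 9 × 28 = 252.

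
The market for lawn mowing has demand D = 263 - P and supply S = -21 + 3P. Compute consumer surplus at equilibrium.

Consumer surplus = 18432

Equilibrium: 263 - P = -21 + 3P gives P* = 71, Q* = 192.
Demand choke price (D = 0): P = 263.
CS = ½(263 − 71)(192) = 18432.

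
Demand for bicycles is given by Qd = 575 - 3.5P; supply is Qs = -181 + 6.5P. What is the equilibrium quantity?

Set Qd = Qs: 575 - 3.5P = -181 + 6.5P.
756 = 10P, so P* = 75.6.
Q* = 575 − 3.5(75.6) = 310.4.

Q* = 310.4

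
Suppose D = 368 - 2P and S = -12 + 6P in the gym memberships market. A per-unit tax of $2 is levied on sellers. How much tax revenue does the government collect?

Tax revenue = 540

Pre-tax equilibrium: P* = 47.5, Q* = 273.
Tax on sellers shifts supply to S = -12 + 6(P − 2) = -24 + 6P.
368 - 2P = -24 + 6P gives buyer price Pb = 49; sellers receive Ps = 49 − 2 = 47.
New quantity: Q = 368 − 2(49) = 270.
Revenue = 2 × 270 = 540.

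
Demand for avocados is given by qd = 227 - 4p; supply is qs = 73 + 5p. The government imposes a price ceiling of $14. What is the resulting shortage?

Equilibrium price would be p* = 154/9, so the ceiling at 14 binds.
At p = 14: qd = 227 − 4(14) = 171, qs = 73 + 5(14) = 143.
Shortage = 171 − 143 = 28.

Shortage = 28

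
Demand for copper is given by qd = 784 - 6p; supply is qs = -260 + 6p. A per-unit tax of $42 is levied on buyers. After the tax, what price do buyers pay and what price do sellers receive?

Buyers pay $108, sellers receive $66

Pre-tax equilibrium: p* = 87, q* = 262.
Tax on buyers shifts demand to qd = 784 − 6(p + 42) = 532 - 6p.
532 - 6p = -260 + 6p gives seller price ps = 66; buyers pay pb = 66 + 42 = 108.
New quantity: q = 784 − 6(108) = 136.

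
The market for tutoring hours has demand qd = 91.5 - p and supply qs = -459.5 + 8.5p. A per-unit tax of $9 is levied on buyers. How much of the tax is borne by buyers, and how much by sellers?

Pre-tax equilibrium: p* = 58, q* = 33.5.
Tax on buyers shifts demand to qd = 91.5 − 1(p + 9) = 82.5 - p.
82.5 - p = -459.5 + 8.5p gives seller price ps = 1084/19; buyers pay pb = 1084/19 + 9 = 1255/19.
New quantity: q = 91.5 − 1(1255/19) = 967/38.
Buyer burden = 1255/19 − 58 = 153/19; seller burden = 58 − 1084/19 = 18/19.

Buyers bear 153/19, sellers bear 18/19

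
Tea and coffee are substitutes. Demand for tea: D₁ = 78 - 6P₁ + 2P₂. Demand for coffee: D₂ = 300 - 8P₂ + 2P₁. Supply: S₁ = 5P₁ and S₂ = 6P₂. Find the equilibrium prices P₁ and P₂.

P₁ = 11.28, P₂ = 23.04

Market 1: 78 - 6P₁ + 2P₂ = 5P₁ → 11P₁ - 2P₂ = 78.
Market 2: 14P₂ - 2P₁ = 300.
Eliminating P₂: 14×(1) + 2×(2) gives 150P₁ = 1692, so P₁ = 11.28.
Back-substitute into (2): P₂ = (300 + 2×11.28) / 14 = 23.04.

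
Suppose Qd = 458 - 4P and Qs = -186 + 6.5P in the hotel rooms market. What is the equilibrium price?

Set Qd = Qs: 458 - 4P = -186 + 6.5P.
644 = 10.5P, so P* = 184/3.
Q* = 458 − 4(184/3) = 638/3.

P* = 184/3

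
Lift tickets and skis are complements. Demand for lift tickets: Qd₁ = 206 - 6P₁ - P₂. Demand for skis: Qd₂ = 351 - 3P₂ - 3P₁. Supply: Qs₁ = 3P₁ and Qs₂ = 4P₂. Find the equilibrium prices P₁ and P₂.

Market 1: 206 - 6P₁ - P₂ = 3P₁ → 9P₁ + P₂ = 206.
Market 2: 7P₂ + 3P₁ = 351.
Eliminating P₂: 7×(1) − 1×(2) gives 60P₁ = 1091, so P₁ = 1091/60.
Back-substitute into (2): P₂ = (351 − 3×1091/60) / 7 = 42.35.

P₁ = 1091/60, P₂ = 42.35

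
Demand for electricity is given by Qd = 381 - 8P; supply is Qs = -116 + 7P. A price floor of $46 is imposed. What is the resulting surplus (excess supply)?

Surplus = 193

Equilibrium price would be P* = 497/15, so the floor at 46 binds.
At P = 46: Qd = 13, Qs = 206.
Surplus = 206 − 13 = 193.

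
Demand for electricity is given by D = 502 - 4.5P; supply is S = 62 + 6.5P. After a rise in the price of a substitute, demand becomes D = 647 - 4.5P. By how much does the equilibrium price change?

Original equilibrium: P* = 40, Q* = 322.
New equilibrium: 647 - 4.5P = 62 + 6.5P, so 585 = 11P and P' = 585/11; Q' = 647 − 4.5(585/11) = 8969/22.
Change in price: 585/11 − 40 = 145/11.

ΔP = 145/11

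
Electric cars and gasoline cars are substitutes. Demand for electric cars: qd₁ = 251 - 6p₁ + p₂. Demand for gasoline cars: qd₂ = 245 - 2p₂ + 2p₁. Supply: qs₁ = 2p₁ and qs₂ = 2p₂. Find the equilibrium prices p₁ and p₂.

Market 1: 251 - 6p₁ + p₂ = 2p₁ → 8p₁ - p₂ = 251.
Market 2: 4p₂ - 2p₁ = 245.
Eliminating p₂: 4×(1) + 1×(2) gives 30p₁ = 1249, so p₁ = 1249/30.
Back-substitute into (2): p₂ = (245 + 2×1249/30) / 4 = 1231/15.

p₁ = 1249/30, p₂ = 1231/15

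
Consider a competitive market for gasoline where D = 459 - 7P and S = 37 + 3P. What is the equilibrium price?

P* = 42.2

Set D = S: 459 - 7P = 37 + 3P.
422 = 10P, so P* = 42.2.
Q* = 459 − 7(42.2) = 163.6.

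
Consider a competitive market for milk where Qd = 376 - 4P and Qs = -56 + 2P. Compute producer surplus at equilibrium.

Producer surplus = 1936

Equilibrium: 376 - 4P = -56 + 2P gives P* = 72, Q* = 88.
Supply starts at P = 28 (where Qs = 0).
PS = ½(72 − 28)(88) = 1936.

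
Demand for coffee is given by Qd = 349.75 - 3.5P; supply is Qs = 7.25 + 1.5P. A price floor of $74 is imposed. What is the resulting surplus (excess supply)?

Surplus = 27.5

Equilibrium price would be P* = 68.5, so the floor at 74 binds.
At P = 74: Qd = 90.75, Qs = 118.25.
Surplus = 118.25 − 90.75 = 27.5.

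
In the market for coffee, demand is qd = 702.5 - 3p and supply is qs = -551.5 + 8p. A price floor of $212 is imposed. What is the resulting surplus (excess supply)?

Equilibrium price would be p* = 114, so the floor at 212 binds.
At p = 212: qd = 66.5, qs = 1144.5.
Surplus = 1144.5 − 66.5 = 1078.

Surplus = 1078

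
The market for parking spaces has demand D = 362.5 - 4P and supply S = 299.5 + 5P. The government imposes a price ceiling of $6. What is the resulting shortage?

Shortage = 9

Equilibrium price would be P* = 7, so the ceiling at 6 binds.
At P = 6: D = 362.5 − 4(6) = 338.5, S = 299.5 + 5(6) = 329.5.
Shortage = 338.5 − 329.5 = 9.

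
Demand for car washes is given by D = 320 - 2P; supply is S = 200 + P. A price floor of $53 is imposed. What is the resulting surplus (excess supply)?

Equilibrium price would be P* = 40, so the floor at 53 binds.
At P = 53: D = 214, S = 253.
Surplus = 253 − 214 = 39.

Surplus = 39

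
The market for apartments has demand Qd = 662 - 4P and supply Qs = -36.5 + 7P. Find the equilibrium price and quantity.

Set Qd = Qs: 662 - 4P = -36.5 + 7P.
698.5 = 11P, so P* = 63.5.
Q* = 662 − 4(63.5) = 408.

P* = 63.5, Q* = 408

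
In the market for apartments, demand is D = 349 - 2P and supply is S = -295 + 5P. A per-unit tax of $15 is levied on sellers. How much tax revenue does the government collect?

Tax revenue = 15075/7

Pre-tax equilibrium: P* = 92, Q* = 165.
Tax on sellers shifts supply to S = -295 + 5(P − 15) = -370 + 5P.
349 - 2P = -370 + 5P gives buyer price Pb = 719/7; sellers receive Ps = 719/7 − 15 = 614/7.
New quantity: Q = 349 − 2(719/7) = 1005/7.
Revenue = 15 × 1005/7 = 15075/7.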